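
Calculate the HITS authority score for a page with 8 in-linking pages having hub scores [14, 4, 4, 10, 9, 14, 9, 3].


Authority = sum of hub scores of in-linkers
In-link 1: hub score = 14
In-link 2: hub score = 4
In-link 3: hub score = 4
In-link 4: hub score = 10
In-link 5: hub score = 9
In-link 6: hub score = 14
In-link 7: hub score = 9
In-link 8: hub score = 3
Authority = 14 + 4 + 4 + 10 + 9 + 14 + 9 + 3 = 67

67


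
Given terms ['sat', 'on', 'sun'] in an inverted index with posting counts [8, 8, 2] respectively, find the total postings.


Summing posting list sizes:
'sat': 8 postings
'on': 8 postings
'sun': 2 postings
Total = 8 + 8 + 2 = 18

18


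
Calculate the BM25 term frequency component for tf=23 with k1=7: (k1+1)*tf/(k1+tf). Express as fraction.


BM25 TF component = (k1+1)*tf / (k1+tf)
k1 = 7, tf = 23
Numerator = (7+1)*23 = 184
Denominator = 7 + 23 = 30
= 184/30 = 92/15

92/15


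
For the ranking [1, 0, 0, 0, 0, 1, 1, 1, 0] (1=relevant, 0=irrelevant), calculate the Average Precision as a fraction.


Computing P@k for each relevant position:
Position 1: relevant, P@1 = 1/1 = 1
Position 2: not relevant
Position 3: not relevant
Position 4: not relevant
Position 5: not relevant
Position 6: relevant, P@6 = 2/6 = 1/3
Position 7: relevant, P@7 = 3/7 = 3/7
Position 8: relevant, P@8 = 4/8 = 1/2
Position 9: not relevant
Sum of P@k = 1 + 1/3 + 3/7 + 1/2 = 95/42
AP = 95/42 / 4 = 95/168

95/168


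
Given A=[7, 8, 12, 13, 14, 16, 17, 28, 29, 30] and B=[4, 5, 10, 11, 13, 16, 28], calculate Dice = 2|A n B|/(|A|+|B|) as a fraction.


A intersect B = [13, 16, 28]
|A intersect B| = 3
|A| = 10, |B| = 7
Dice = 2*3 / (10+7)
= 6 / 17 = 6/17

6/17


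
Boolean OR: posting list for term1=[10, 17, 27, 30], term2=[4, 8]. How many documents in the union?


Boolean OR: find union of posting lists
term1 docs: [10, 17, 27, 30]
term2 docs: [4, 8]
Union: [4, 8, 10, 17, 27, 30]
|union| = 6

6


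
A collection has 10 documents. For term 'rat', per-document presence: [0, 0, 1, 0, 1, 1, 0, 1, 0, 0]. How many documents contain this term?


Checking each document for 'rat':
Doc 1: absent
Doc 2: absent
Doc 3: present
Doc 4: absent
Doc 5: present
Doc 6: present
Doc 7: absent
Doc 8: present
Doc 9: absent
Doc 10: absent
df = sum of presences = 0 + 0 + 1 + 0 + 1 + 1 + 0 + 1 + 0 + 0 = 4

4


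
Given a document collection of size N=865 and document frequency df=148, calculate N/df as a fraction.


IDF ratio = N / df
= 865 / 148
= 865/148

865/148


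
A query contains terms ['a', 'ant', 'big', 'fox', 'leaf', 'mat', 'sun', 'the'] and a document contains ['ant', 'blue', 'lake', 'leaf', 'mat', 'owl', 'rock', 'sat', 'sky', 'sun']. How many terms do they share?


Query terms: ['a', 'ant', 'big', 'fox', 'leaf', 'mat', 'sun', 'the']
Document terms: ['ant', 'blue', 'lake', 'leaf', 'mat', 'owl', 'rock', 'sat', 'sky', 'sun']
Common terms: ['ant', 'leaf', 'mat', 'sun']
Overlap count = 4

4


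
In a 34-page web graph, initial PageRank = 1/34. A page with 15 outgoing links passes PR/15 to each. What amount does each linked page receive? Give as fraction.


Initial PR = 1/34 = 1/34
Outlinks = 15
Contribution per link = PR / outlinks
= 1/34 / 15
= 1/510

1/510


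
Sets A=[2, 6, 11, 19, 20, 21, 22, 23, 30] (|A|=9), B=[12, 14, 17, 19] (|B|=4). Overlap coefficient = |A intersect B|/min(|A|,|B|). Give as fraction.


A intersect B = [19]
|A intersect B| = 1
min(|A|, |B|) = min(9, 4) = 4
Overlap = 1 / 4 = 1/4

1/4


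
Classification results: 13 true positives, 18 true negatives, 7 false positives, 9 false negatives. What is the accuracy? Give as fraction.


Accuracy = (TP + TN) / (TP + TN + FP + FN)
TP + TN = 13 + 18 = 31
Total = 13 + 18 + 7 + 9 = 47
Accuracy = 31 / 47 = 31/47

31/47


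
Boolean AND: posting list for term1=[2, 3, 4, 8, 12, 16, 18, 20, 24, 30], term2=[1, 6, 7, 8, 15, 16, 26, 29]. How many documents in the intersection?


Boolean AND: find intersection of posting lists
term1 docs: [2, 3, 4, 8, 12, 16, 18, 20, 24, 30]
term2 docs: [1, 6, 7, 8, 15, 16, 26, 29]
Intersection: [8, 16]
|intersection| = 2

2


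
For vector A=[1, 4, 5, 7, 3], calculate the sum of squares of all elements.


|A|^2 = sum of squared components
A[0]^2 = 1^2 = 1
A[1]^2 = 4^2 = 16
A[2]^2 = 5^2 = 25
A[3]^2 = 7^2 = 49
A[4]^2 = 3^2 = 9
Sum = 1 + 16 + 25 + 49 + 9 = 100

100


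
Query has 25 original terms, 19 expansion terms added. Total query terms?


Original terms: 25
Expansion terms: 19
Total = 25 + 19 = 44

44


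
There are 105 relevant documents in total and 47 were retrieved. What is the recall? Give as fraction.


Recall = retrieved_relevant / total_relevant
= 47 / 105
= 47 / (47 + 58)
= 47/105

47/105


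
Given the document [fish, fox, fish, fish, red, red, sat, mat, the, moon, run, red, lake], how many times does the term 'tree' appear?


Document has 13 words
Scanning for 'tree':
Term not found in document
Count = 0

0


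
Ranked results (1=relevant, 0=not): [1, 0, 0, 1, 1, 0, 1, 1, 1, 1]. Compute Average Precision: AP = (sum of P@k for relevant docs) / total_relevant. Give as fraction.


Computing P@k for each relevant position:
Position 1: relevant, P@1 = 1/1 = 1
Position 2: not relevant
Position 3: not relevant
Position 4: relevant, P@4 = 2/4 = 1/2
Position 5: relevant, P@5 = 3/5 = 3/5
Position 6: not relevant
Position 7: relevant, P@7 = 4/7 = 4/7
Position 8: relevant, P@8 = 5/8 = 5/8
Position 9: relevant, P@9 = 6/9 = 2/3
Position 10: relevant, P@10 = 7/10 = 7/10
Sum of P@k = 1 + 1/2 + 3/5 + 4/7 + 5/8 + 2/3 + 7/10 = 3917/840
AP = 3917/840 / 7 = 3917/5880

3917/5880


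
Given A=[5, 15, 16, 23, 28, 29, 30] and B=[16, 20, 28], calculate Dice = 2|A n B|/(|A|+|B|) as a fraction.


A intersect B = [16, 28]
|A intersect B| = 2
|A| = 7, |B| = 3
Dice = 2*2 / (7+3)
= 4 / 10 = 2/5

2/5


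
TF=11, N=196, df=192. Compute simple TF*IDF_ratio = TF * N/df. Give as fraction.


TF * (N/df)
= 11 * (196/192)
= 11 * 49/48
= 539/48

539/48


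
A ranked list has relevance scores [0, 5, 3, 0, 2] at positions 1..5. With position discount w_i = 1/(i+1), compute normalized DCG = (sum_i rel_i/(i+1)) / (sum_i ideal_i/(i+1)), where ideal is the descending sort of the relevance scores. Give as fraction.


Position discount weights w_i = 1/(i+1) for i=1..5:
Weights = [1/2, 1/3, 1/4, 1/5, 1/6]
Actual relevance: [0, 5, 3, 0, 2]
DCG = 0/2 + 5/3 + 3/4 + 0/5 + 2/6 = 11/4
Ideal relevance (sorted desc): [5, 3, 2, 0, 0]
Ideal DCG = 5/2 + 3/3 + 2/4 + 0/5 + 0/6 = 4
nDCG = DCG / ideal_DCG = 11/4 / 4 = 11/16

11/16


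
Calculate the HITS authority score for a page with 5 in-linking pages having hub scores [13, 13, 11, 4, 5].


Authority = sum of hub scores of in-linkers
In-link 1: hub score = 13
In-link 2: hub score = 13
In-link 3: hub score = 11
In-link 4: hub score = 4
In-link 5: hub score = 5
Authority = 13 + 13 + 11 + 4 + 5 = 46

46


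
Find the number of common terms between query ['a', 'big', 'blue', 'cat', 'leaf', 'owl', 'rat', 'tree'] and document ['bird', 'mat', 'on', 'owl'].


Query terms: ['a', 'big', 'blue', 'cat', 'leaf', 'owl', 'rat', 'tree']
Document terms: ['bird', 'mat', 'on', 'owl']
Common terms: ['owl']
Overlap count = 1

1


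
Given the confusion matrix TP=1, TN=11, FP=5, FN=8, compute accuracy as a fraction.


Accuracy = (TP + TN) / (TP + TN + FP + FN)
TP + TN = 1 + 11 = 12
Total = 1 + 11 + 5 + 8 = 25
Accuracy = 12 / 25 = 12/25

12/25


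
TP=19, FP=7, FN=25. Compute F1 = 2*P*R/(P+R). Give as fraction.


F1 = 2 * P * R / (P + R)
P = TP/(TP+FP) = 19/26 = 19/26
R = TP/(TP+FN) = 19/44 = 19/44
2 * P * R = 2 * 19/26 * 19/44 = 361/572
P + R = 19/26 + 19/44 = 665/572
F1 = 361/572 / 665/572 = 19/35

19/35


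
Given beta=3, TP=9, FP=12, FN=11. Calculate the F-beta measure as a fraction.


P = TP/(TP+FP) = 9/21 = 3/7
R = TP/(TP+FN) = 9/20 = 9/20
beta^2 = 3^2 = 9
(1 + beta^2) = 10
Numerator = (1+beta^2)*P*R = 27/14
Denominator = beta^2*P + R = 27/7 + 9/20 = 603/140
F_beta = 30/67

30/67


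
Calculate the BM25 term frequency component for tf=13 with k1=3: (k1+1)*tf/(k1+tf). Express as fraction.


BM25 TF component = (k1+1)*tf / (k1+tf)
k1 = 3, tf = 13
Numerator = (3+1)*13 = 52
Denominator = 3 + 13 = 16
= 52/16 = 13/4

13/4


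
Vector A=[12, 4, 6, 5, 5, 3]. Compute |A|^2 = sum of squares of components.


|A|^2 = sum of squared components
A[0]^2 = 12^2 = 144
A[1]^2 = 4^2 = 16
A[2]^2 = 6^2 = 36
A[3]^2 = 5^2 = 25
A[4]^2 = 5^2 = 25
A[5]^2 = 3^2 = 9
Sum = 144 + 16 + 36 + 25 + 25 + 9 = 255

255


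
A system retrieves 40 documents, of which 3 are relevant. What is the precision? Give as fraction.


Precision = relevant_retrieved / total_retrieved
= 3 / 40
= 3 / (3 + 37)
= 3/40

3/40


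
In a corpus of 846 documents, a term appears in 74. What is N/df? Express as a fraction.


IDF ratio = N / df
= 846 / 74
= 423/37

423/37


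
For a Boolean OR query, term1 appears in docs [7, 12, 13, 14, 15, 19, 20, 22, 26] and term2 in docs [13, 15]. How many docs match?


Boolean OR: find union of posting lists
term1 docs: [7, 12, 13, 14, 15, 19, 20, 22, 26]
term2 docs: [13, 15]
Union: [7, 12, 13, 14, 15, 19, 20, 22, 26]
|union| = 9

9


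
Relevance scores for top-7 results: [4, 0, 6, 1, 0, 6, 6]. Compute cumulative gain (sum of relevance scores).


Cumulative Gain = sum of relevance scores
Position 1: rel=4, running sum=4
Position 2: rel=0, running sum=4
Position 3: rel=6, running sum=10
Position 4: rel=1, running sum=11
Position 5: rel=0, running sum=11
Position 6: rel=6, running sum=17
Position 7: rel=6, running sum=23
CG = 23

23


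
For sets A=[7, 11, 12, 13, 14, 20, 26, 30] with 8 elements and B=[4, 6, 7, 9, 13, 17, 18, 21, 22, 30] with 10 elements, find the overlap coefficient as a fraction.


A intersect B = [7, 13, 30]
|A intersect B| = 3
min(|A|, |B|) = min(8, 10) = 8
Overlap = 3 / 8 = 3/8

3/8


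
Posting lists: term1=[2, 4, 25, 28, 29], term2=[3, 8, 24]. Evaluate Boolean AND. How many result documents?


Boolean AND: find intersection of posting lists
term1 docs: [2, 4, 25, 28, 29]
term2 docs: [3, 8, 24]
Intersection: []
|intersection| = 0

0


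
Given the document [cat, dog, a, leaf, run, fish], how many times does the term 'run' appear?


Document has 6 words
Scanning for 'run':
Found at positions: [4]
Count = 1

1


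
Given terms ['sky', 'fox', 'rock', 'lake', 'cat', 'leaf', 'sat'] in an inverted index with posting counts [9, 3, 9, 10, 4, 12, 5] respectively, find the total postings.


Summing posting list sizes:
'sky': 9 postings
'fox': 3 postings
'rock': 9 postings
'lake': 10 postings
'cat': 4 postings
'leaf': 12 postings
'sat': 5 postings
Total = 9 + 3 + 9 + 10 + 4 + 12 + 5 = 52

52


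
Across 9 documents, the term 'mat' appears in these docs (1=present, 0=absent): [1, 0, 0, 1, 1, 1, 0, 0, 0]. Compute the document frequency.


Checking each document for 'mat':
Doc 1: present
Doc 2: absent
Doc 3: absent
Doc 4: present
Doc 5: present
Doc 6: present
Doc 7: absent
Doc 8: absent
Doc 9: absent
df = sum of presences = 1 + 0 + 0 + 1 + 1 + 1 + 0 + 0 + 0 = 4

4


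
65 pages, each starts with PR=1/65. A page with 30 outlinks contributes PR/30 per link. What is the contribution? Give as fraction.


Initial PR = 1/65 = 1/65
Outlinks = 30
Contribution per link = PR / outlinks
= 1/65 / 30
= 1/1950

1/1950


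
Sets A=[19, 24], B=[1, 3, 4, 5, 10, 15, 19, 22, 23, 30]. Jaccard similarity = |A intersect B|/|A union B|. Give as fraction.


A intersect B = [19]
|A intersect B| = 1
A union B = [1, 3, 4, 5, 10, 15, 19, 22, 23, 24, 30]
|A union B| = 11
Jaccard = 1/11 = 1/11

1/11


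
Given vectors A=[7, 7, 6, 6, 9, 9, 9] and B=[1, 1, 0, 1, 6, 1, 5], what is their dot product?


Dot product = sum of element-wise products
A[0]*B[0] = 7*1 = 7
A[1]*B[1] = 7*1 = 7
A[2]*B[2] = 6*0 = 0
A[3]*B[3] = 6*1 = 6
A[4]*B[4] = 9*6 = 54
A[5]*B[5] = 9*1 = 9
A[6]*B[6] = 9*5 = 45
Sum = 7 + 7 + 0 + 6 + 54 + 9 + 45 = 128

128


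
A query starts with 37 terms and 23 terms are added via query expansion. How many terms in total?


Original terms: 37
Expansion terms: 23
Total = 37 + 23 = 60

60


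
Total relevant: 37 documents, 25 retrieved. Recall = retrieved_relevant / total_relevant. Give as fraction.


Recall = retrieved_relevant / total_relevant
= 25 / 37
= 25 / (25 + 12)
= 25/37

25/37


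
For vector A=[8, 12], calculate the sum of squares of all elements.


|A|^2 = sum of squared components
A[0]^2 = 8^2 = 64
A[1]^2 = 12^2 = 144
Sum = 64 + 144 = 208

208


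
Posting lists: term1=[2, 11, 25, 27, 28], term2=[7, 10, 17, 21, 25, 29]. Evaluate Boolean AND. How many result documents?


Boolean AND: find intersection of posting lists
term1 docs: [2, 11, 25, 27, 28]
term2 docs: [7, 10, 17, 21, 25, 29]
Intersection: [25]
|intersection| = 1

1


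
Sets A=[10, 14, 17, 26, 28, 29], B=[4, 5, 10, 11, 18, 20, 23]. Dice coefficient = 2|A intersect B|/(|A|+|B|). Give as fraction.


A intersect B = [10]
|A intersect B| = 1
|A| = 6, |B| = 7
Dice = 2*1 / (6+7)
= 2 / 13 = 2/13

2/13


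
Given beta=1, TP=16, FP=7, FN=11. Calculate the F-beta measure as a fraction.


P = TP/(TP+FP) = 16/23 = 16/23
R = TP/(TP+FN) = 16/27 = 16/27
beta^2 = 1^2 = 1
(1 + beta^2) = 2
Numerator = (1+beta^2)*P*R = 512/621
Denominator = beta^2*P + R = 16/23 + 16/27 = 800/621
F_beta = 16/25

16/25


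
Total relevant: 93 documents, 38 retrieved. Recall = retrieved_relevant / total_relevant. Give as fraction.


Recall = retrieved_relevant / total_relevant
= 38 / 93
= 38 / (38 + 55)
= 38/93

38/93


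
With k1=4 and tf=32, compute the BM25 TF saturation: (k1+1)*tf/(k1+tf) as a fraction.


BM25 TF component = (k1+1)*tf / (k1+tf)
k1 = 4, tf = 32
Numerator = (4+1)*32 = 160
Denominator = 4 + 32 = 36
= 160/36 = 40/9

40/9


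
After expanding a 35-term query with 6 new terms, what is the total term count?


Original terms: 35
Expansion terms: 6
Total = 35 + 6 = 41

41


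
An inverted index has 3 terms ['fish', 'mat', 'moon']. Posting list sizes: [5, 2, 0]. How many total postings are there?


Summing posting list sizes:
'fish': 5 postings
'mat': 2 postings
'moon': 0 postings
Total = 5 + 2 + 0 = 7

7


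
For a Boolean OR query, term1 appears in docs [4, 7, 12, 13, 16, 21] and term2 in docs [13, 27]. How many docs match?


Boolean OR: find union of posting lists
term1 docs: [4, 7, 12, 13, 16, 21]
term2 docs: [13, 27]
Union: [4, 7, 12, 13, 16, 21, 27]
|union| = 7

7


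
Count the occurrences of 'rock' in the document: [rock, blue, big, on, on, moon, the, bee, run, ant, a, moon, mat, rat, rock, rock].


Document has 16 words
Scanning for 'rock':
Found at positions: [0, 14, 15]
Count = 3

3


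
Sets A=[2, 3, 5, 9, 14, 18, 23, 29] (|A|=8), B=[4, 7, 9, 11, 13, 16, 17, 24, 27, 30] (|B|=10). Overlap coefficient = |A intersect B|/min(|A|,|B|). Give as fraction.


A intersect B = [9]
|A intersect B| = 1
min(|A|, |B|) = min(8, 10) = 8
Overlap = 1 / 8 = 1/8

1/8


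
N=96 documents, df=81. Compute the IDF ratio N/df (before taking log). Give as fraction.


IDF ratio = N / df
= 96 / 81
= 32/27

32/27


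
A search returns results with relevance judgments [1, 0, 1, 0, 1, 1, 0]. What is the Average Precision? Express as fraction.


Computing P@k for each relevant position:
Position 1: relevant, P@1 = 1/1 = 1
Position 2: not relevant
Position 3: relevant, P@3 = 2/3 = 2/3
Position 4: not relevant
Position 5: relevant, P@5 = 3/5 = 3/5
Position 6: relevant, P@6 = 4/6 = 2/3
Position 7: not relevant
Sum of P@k = 1 + 2/3 + 3/5 + 2/3 = 44/15
AP = 44/15 / 4 = 11/15

11/15


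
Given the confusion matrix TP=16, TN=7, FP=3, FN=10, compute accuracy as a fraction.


Accuracy = (TP + TN) / (TP + TN + FP + FN)
TP + TN = 16 + 7 = 23
Total = 16 + 7 + 3 + 10 = 36
Accuracy = 23 / 36 = 23/36

23/36


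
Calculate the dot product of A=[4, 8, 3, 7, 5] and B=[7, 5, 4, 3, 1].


Dot product = sum of element-wise products
A[0]*B[0] = 4*7 = 28
A[1]*B[1] = 8*5 = 40
A[2]*B[2] = 3*4 = 12
A[3]*B[3] = 7*3 = 21
A[4]*B[4] = 5*1 = 5
Sum = 28 + 40 + 12 + 21 + 5 = 106

106


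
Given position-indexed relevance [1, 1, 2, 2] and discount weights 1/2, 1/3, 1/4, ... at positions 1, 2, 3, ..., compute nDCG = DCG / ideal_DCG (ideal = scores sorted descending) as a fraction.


Position discount weights w_i = 1/(i+1) for i=1..4:
Weights = [1/2, 1/3, 1/4, 1/5]
Actual relevance: [1, 1, 2, 2]
DCG = 1/2 + 1/3 + 2/4 + 2/5 = 26/15
Ideal relevance (sorted desc): [2, 2, 1, 1]
Ideal DCG = 2/2 + 2/3 + 1/4 + 1/5 = 127/60
nDCG = DCG / ideal_DCG = 26/15 / 127/60 = 104/127

104/127


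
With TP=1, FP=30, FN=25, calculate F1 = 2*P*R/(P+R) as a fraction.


F1 = 2 * P * R / (P + R)
P = TP/(TP+FP) = 1/31 = 1/31
R = TP/(TP+FN) = 1/26 = 1/26
2 * P * R = 2 * 1/31 * 1/26 = 1/403
P + R = 1/31 + 1/26 = 57/806
F1 = 1/403 / 57/806 = 2/57

2/57


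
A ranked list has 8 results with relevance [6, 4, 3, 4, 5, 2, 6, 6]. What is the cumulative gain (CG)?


Cumulative Gain = sum of relevance scores
Position 1: rel=6, running sum=6
Position 2: rel=4, running sum=10
Position 3: rel=3, running sum=13
Position 4: rel=4, running sum=17
Position 5: rel=5, running sum=22
Position 6: rel=2, running sum=24
Position 7: rel=6, running sum=30
Position 8: rel=6, running sum=36
CG = 36

36


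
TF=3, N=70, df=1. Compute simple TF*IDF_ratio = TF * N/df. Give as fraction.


TF * (N/df)
= 3 * (70/1)
= 3 * 70
= 210

210


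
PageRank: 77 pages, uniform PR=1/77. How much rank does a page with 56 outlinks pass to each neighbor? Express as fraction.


Initial PR = 1/77 = 1/77
Outlinks = 56
Contribution per link = PR / outlinks
= 1/77 / 56
= 1/4312

1/4312


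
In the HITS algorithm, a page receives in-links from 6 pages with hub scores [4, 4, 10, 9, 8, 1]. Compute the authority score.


Authority = sum of hub scores of in-linkers
In-link 1: hub score = 4
In-link 2: hub score = 4
In-link 3: hub score = 10
In-link 4: hub score = 9
In-link 5: hub score = 8
In-link 6: hub score = 1
Authority = 4 + 4 + 10 + 9 + 8 + 1 = 36

36


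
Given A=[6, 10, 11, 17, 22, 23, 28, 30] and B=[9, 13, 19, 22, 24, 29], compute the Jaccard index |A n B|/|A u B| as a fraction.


A intersect B = [22]
|A intersect B| = 1
A union B = [6, 9, 10, 11, 13, 17, 19, 22, 23, 24, 28, 29, 30]
|A union B| = 13
Jaccard = 1/13 = 1/13

1/13


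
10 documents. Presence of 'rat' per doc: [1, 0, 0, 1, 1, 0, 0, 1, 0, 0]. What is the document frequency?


Checking each document for 'rat':
Doc 1: present
Doc 2: absent
Doc 3: absent
Doc 4: present
Doc 5: present
Doc 6: absent
Doc 7: absent
Doc 8: present
Doc 9: absent
Doc 10: absent
df = sum of presences = 1 + 0 + 0 + 1 + 1 + 0 + 0 + 1 + 0 + 0 = 4

4


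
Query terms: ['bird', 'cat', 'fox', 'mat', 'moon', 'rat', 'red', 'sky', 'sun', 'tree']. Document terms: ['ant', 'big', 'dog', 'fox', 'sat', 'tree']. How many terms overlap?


Query terms: ['bird', 'cat', 'fox', 'mat', 'moon', 'rat', 'red', 'sky', 'sun', 'tree']
Document terms: ['ant', 'big', 'dog', 'fox', 'sat', 'tree']
Common terms: ['fox', 'tree']
Overlap count = 2

2


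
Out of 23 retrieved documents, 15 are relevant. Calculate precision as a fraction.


Precision = relevant_retrieved / total_retrieved
= 15 / 23
= 15 / (15 + 8)
= 15/23

15/23


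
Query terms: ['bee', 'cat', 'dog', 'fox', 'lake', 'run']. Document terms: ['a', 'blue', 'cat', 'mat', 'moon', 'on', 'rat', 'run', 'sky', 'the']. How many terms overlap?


Query terms: ['bee', 'cat', 'dog', 'fox', 'lake', 'run']
Document terms: ['a', 'blue', 'cat', 'mat', 'moon', 'on', 'rat', 'run', 'sky', 'the']
Common terms: ['cat', 'run']
Overlap count = 2

2


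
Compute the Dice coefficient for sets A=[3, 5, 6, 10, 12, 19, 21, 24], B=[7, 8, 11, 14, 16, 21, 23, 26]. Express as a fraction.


A intersect B = [21]
|A intersect B| = 1
|A| = 8, |B| = 8
Dice = 2*1 / (8+8)
= 2 / 16 = 1/8

1/8


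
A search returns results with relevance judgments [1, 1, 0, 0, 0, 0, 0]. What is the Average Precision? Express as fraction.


Computing P@k for each relevant position:
Position 1: relevant, P@1 = 1/1 = 1
Position 2: relevant, P@2 = 2/2 = 1
Position 3: not relevant
Position 4: not relevant
Position 5: not relevant
Position 6: not relevant
Position 7: not relevant
Sum of P@k = 1 + 1 = 2
AP = 2 / 2 = 1

1


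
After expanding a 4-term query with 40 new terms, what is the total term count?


Original terms: 4
Expansion terms: 40
Total = 4 + 40 = 44

44


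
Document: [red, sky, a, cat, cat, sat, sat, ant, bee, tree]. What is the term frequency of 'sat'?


Document has 10 words
Scanning for 'sat':
Found at positions: [5, 6]
Count = 2

2


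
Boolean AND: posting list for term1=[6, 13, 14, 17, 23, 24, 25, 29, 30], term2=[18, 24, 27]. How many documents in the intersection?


Boolean AND: find intersection of posting lists
term1 docs: [6, 13, 14, 17, 23, 24, 25, 29, 30]
term2 docs: [18, 24, 27]
Intersection: [24]
|intersection| = 1

1


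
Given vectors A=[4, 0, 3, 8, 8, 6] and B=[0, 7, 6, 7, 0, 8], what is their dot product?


Dot product = sum of element-wise products
A[0]*B[0] = 4*0 = 0
A[1]*B[1] = 0*7 = 0
A[2]*B[2] = 3*6 = 18
A[3]*B[3] = 8*7 = 56
A[4]*B[4] = 8*0 = 0
A[5]*B[5] = 6*8 = 48
Sum = 0 + 0 + 18 + 56 + 0 + 48 = 122

122


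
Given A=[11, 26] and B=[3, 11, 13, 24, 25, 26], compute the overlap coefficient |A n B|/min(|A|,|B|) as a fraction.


A intersect B = [11, 26]
|A intersect B| = 2
min(|A|, |B|) = min(2, 6) = 2
Overlap = 2 / 2 = 1

1


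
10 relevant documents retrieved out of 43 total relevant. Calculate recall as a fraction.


Recall = retrieved_relevant / total_relevant
= 10 / 43
= 10 / (10 + 33)
= 10/43

10/43


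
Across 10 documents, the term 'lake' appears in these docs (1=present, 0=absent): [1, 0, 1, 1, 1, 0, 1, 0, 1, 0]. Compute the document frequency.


Checking each document for 'lake':
Doc 1: present
Doc 2: absent
Doc 3: present
Doc 4: present
Doc 5: present
Doc 6: absent
Doc 7: present
Doc 8: absent
Doc 9: present
Doc 10: absent
df = sum of presences = 1 + 0 + 1 + 1 + 1 + 0 + 1 + 0 + 1 + 0 = 6

6


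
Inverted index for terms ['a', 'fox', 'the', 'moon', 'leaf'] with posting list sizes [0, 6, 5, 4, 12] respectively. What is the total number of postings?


Summing posting list sizes:
'a': 0 postings
'fox': 6 postings
'the': 5 postings
'moon': 4 postings
'leaf': 12 postings
Total = 0 + 6 + 5 + 4 + 12 = 27

27


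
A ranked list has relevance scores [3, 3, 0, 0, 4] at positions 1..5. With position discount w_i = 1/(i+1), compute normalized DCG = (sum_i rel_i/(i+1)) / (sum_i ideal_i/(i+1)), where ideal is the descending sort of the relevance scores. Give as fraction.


Position discount weights w_i = 1/(i+1) for i=1..5:
Weights = [1/2, 1/3, 1/4, 1/5, 1/6]
Actual relevance: [3, 3, 0, 0, 4]
DCG = 3/2 + 3/3 + 0/4 + 0/5 + 4/6 = 19/6
Ideal relevance (sorted desc): [4, 3, 3, 0, 0]
Ideal DCG = 4/2 + 3/3 + 3/4 + 0/5 + 0/6 = 15/4
nDCG = DCG / ideal_DCG = 19/6 / 15/4 = 38/45

38/45


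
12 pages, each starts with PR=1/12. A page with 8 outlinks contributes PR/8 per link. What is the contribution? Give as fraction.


Initial PR = 1/12 = 1/12
Outlinks = 8
Contribution per link = PR / outlinks
= 1/12 / 8
= 1/96

1/96


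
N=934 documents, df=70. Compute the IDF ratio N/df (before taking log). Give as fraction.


IDF ratio = N / df
= 934 / 70
= 467/35

467/35


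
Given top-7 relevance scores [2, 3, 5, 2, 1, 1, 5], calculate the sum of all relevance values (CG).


Cumulative Gain = sum of relevance scores
Position 1: rel=2, running sum=2
Position 2: rel=3, running sum=5
Position 3: rel=5, running sum=10
Position 4: rel=2, running sum=12
Position 5: rel=1, running sum=13
Position 6: rel=1, running sum=14
Position 7: rel=5, running sum=19
CG = 19

19


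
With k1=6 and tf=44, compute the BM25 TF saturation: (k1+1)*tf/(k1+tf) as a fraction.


BM25 TF component = (k1+1)*tf / (k1+tf)
k1 = 6, tf = 44
Numerator = (6+1)*44 = 308
Denominator = 6 + 44 = 50
= 308/50 = 154/25

154/25


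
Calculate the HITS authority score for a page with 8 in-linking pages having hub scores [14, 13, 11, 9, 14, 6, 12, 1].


Authority = sum of hub scores of in-linkers
In-link 1: hub score = 14
In-link 2: hub score = 13
In-link 3: hub score = 11
In-link 4: hub score = 9
In-link 5: hub score = 14
In-link 6: hub score = 6
In-link 7: hub score = 12
In-link 8: hub score = 1
Authority = 14 + 13 + 11 + 9 + 14 + 6 + 12 + 1 = 80

80


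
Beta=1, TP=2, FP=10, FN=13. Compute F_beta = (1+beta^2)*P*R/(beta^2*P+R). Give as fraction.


P = TP/(TP+FP) = 2/12 = 1/6
R = TP/(TP+FN) = 2/15 = 2/15
beta^2 = 1^2 = 1
(1 + beta^2) = 2
Numerator = (1+beta^2)*P*R = 2/45
Denominator = beta^2*P + R = 1/6 + 2/15 = 3/10
F_beta = 4/27

4/27


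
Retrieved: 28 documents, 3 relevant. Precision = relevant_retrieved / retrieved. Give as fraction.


Precision = relevant_retrieved / total_retrieved
= 3 / 28
= 3 / (3 + 25)
= 3/28

3/28


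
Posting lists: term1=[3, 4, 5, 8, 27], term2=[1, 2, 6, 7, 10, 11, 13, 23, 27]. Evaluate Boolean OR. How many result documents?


Boolean OR: find union of posting lists
term1 docs: [3, 4, 5, 8, 27]
term2 docs: [1, 2, 6, 7, 10, 11, 13, 23, 27]
Union: [1, 2, 3, 4, 5, 6, 7, 8, 10, 11, 13, 23, 27]
|union| = 13

13


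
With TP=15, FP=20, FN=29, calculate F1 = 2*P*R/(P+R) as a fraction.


F1 = 2 * P * R / (P + R)
P = TP/(TP+FP) = 15/35 = 3/7
R = TP/(TP+FN) = 15/44 = 15/44
2 * P * R = 2 * 3/7 * 15/44 = 45/154
P + R = 3/7 + 15/44 = 237/308
F1 = 45/154 / 237/308 = 30/79

30/79


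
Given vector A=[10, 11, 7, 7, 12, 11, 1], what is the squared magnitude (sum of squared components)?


|A|^2 = sum of squared components
A[0]^2 = 10^2 = 100
A[1]^2 = 11^2 = 121
A[2]^2 = 7^2 = 49
A[3]^2 = 7^2 = 49
A[4]^2 = 12^2 = 144
A[5]^2 = 11^2 = 121
A[6]^2 = 1^2 = 1
Sum = 100 + 121 + 49 + 49 + 144 + 121 + 1 = 585

585


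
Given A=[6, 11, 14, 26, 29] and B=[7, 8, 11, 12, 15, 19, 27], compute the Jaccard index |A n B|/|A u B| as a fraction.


A intersect B = [11]
|A intersect B| = 1
A union B = [6, 7, 8, 11, 12, 14, 15, 19, 26, 27, 29]
|A union B| = 11
Jaccard = 1/11 = 1/11

1/11


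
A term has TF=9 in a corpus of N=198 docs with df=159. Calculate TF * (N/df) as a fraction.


TF * (N/df)
= 9 * (198/159)
= 9 * 66/53
= 594/53

594/53


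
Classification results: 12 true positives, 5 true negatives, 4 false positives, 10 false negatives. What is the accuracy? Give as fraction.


Accuracy = (TP + TN) / (TP + TN + FP + FN)
TP + TN = 12 + 5 = 17
Total = 12 + 5 + 4 + 10 = 31
Accuracy = 17 / 31 = 17/31

17/31


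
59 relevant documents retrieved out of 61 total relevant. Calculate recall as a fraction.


Recall = retrieved_relevant / total_relevant
= 59 / 61
= 59 / (59 + 2)
= 59/61

59/61


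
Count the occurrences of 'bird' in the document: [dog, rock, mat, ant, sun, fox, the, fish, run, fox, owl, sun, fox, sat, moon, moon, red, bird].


Document has 18 words
Scanning for 'bird':
Found at positions: [17]
Count = 1

1


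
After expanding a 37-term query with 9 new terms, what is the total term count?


Original terms: 37
Expansion terms: 9
Total = 37 + 9 = 46

46


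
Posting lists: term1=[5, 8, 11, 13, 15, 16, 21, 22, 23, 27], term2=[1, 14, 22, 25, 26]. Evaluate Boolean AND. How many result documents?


Boolean AND: find intersection of posting lists
term1 docs: [5, 8, 11, 13, 15, 16, 21, 22, 23, 27]
term2 docs: [1, 14, 22, 25, 26]
Intersection: [22]
|intersection| = 1

1


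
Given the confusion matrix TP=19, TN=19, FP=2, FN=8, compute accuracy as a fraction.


Accuracy = (TP + TN) / (TP + TN + FP + FN)
TP + TN = 19 + 19 = 38
Total = 19 + 19 + 2 + 8 = 48
Accuracy = 38 / 48 = 19/24

19/24


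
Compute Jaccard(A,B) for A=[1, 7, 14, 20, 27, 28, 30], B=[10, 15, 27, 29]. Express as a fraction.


A intersect B = [27]
|A intersect B| = 1
A union B = [1, 7, 10, 14, 15, 20, 27, 28, 29, 30]
|A union B| = 10
Jaccard = 1/10 = 1/10

1/10


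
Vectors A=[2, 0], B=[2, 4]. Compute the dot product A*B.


Dot product = sum of element-wise products
A[0]*B[0] = 2*2 = 4
A[1]*B[1] = 0*4 = 0
Sum = 4 + 0 = 4

4


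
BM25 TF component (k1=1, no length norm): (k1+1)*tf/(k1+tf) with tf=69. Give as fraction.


BM25 TF component = (k1+1)*tf / (k1+tf)
k1 = 1, tf = 69
Numerator = (1+1)*69 = 138
Denominator = 1 + 69 = 70
= 138/70 = 69/35

69/35


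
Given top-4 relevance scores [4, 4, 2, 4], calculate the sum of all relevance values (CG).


Cumulative Gain = sum of relevance scores
Position 1: rel=4, running sum=4
Position 2: rel=4, running sum=8
Position 3: rel=2, running sum=10
Position 4: rel=4, running sum=14
CG = 14

14


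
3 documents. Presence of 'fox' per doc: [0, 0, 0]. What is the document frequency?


Checking each document for 'fox':
Doc 1: absent
Doc 2: absent
Doc 3: absent
df = sum of presences = 0 + 0 + 0 = 0

0


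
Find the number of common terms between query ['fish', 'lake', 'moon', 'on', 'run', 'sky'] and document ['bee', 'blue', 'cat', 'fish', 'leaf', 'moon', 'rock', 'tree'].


Query terms: ['fish', 'lake', 'moon', 'on', 'run', 'sky']
Document terms: ['bee', 'blue', 'cat', 'fish', 'leaf', 'moon', 'rock', 'tree']
Common terms: ['fish', 'moon']
Overlap count = 2

2


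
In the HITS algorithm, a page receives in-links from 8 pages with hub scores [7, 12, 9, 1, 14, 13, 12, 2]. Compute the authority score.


Authority = sum of hub scores of in-linkers
In-link 1: hub score = 7
In-link 2: hub score = 12
In-link 3: hub score = 9
In-link 4: hub score = 1
In-link 5: hub score = 14
In-link 6: hub score = 13
In-link 7: hub score = 12
In-link 8: hub score = 2
Authority = 7 + 12 + 9 + 1 + 14 + 13 + 12 + 2 = 70

70


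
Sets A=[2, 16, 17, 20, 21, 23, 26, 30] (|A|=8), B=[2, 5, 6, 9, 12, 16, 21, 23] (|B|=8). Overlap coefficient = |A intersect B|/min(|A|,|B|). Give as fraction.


A intersect B = [2, 16, 21, 23]
|A intersect B| = 4
min(|A|, |B|) = min(8, 8) = 8
Overlap = 4 / 8 = 1/2

1/2


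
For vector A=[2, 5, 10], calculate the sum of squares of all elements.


|A|^2 = sum of squared components
A[0]^2 = 2^2 = 4
A[1]^2 = 5^2 = 25
A[2]^2 = 10^2 = 100
Sum = 4 + 25 + 100 = 129

129


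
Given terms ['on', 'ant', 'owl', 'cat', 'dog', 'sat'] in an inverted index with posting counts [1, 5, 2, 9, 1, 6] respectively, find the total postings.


Summing posting list sizes:
'on': 1 postings
'ant': 5 postings
'owl': 2 postings
'cat': 9 postings
'dog': 1 postings
'sat': 6 postings
Total = 1 + 5 + 2 + 9 + 1 + 6 = 24

24


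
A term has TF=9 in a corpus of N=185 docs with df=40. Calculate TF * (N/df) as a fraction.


TF * (N/df)
= 9 * (185/40)
= 9 * 37/8
= 333/8

333/8


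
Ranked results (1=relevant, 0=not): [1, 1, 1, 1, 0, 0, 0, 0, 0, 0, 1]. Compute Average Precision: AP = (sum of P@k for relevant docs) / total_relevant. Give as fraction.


Computing P@k for each relevant position:
Position 1: relevant, P@1 = 1/1 = 1
Position 2: relevant, P@2 = 2/2 = 1
Position 3: relevant, P@3 = 3/3 = 1
Position 4: relevant, P@4 = 4/4 = 1
Position 5: not relevant
Position 6: not relevant
Position 7: not relevant
Position 8: not relevant
Position 9: not relevant
Position 10: not relevant
Position 11: relevant, P@11 = 5/11 = 5/11
Sum of P@k = 1 + 1 + 1 + 1 + 5/11 = 49/11
AP = 49/11 / 5 = 49/55

49/55


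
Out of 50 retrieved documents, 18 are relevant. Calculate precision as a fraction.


Precision = relevant_retrieved / total_retrieved
= 18 / 50
= 18 / (18 + 32)
= 9/25

9/25


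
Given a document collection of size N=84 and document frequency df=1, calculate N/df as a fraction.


IDF ratio = N / df
= 84 / 1
= 84

84


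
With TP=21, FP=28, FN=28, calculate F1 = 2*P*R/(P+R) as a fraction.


F1 = 2 * P * R / (P + R)
P = TP/(TP+FP) = 21/49 = 3/7
R = TP/(TP+FN) = 21/49 = 3/7
2 * P * R = 2 * 3/7 * 3/7 = 18/49
P + R = 3/7 + 3/7 = 6/7
F1 = 18/49 / 6/7 = 3/7

3/7


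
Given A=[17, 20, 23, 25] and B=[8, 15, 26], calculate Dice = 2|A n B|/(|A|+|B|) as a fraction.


A intersect B = []
|A intersect B| = 0
|A| = 4, |B| = 3
Dice = 2*0 / (4+3)
= 0 / 7 = 0

0


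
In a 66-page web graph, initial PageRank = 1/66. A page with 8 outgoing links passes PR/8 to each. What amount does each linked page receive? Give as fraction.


Initial PR = 1/66 = 1/66
Outlinks = 8
Contribution per link = PR / outlinks
= 1/66 / 8
= 1/528

1/528


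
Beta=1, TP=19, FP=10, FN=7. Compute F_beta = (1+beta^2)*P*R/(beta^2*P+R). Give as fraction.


P = TP/(TP+FP) = 19/29 = 19/29
R = TP/(TP+FN) = 19/26 = 19/26
beta^2 = 1^2 = 1
(1 + beta^2) = 2
Numerator = (1+beta^2)*P*R = 361/377
Denominator = beta^2*P + R = 19/29 + 19/26 = 1045/754
F_beta = 38/55

38/55


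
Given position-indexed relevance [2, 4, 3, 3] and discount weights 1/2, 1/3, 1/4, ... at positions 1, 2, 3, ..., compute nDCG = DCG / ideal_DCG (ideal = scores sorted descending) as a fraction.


Position discount weights w_i = 1/(i+1) for i=1..4:
Weights = [1/2, 1/3, 1/4, 1/5]
Actual relevance: [2, 4, 3, 3]
DCG = 2/2 + 4/3 + 3/4 + 3/5 = 221/60
Ideal relevance (sorted desc): [4, 3, 3, 2]
Ideal DCG = 4/2 + 3/3 + 3/4 + 2/5 = 83/20
nDCG = DCG / ideal_DCG = 221/60 / 83/20 = 221/249

221/249


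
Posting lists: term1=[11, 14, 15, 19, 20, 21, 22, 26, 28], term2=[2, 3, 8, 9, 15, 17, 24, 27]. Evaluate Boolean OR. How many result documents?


Boolean OR: find union of posting lists
term1 docs: [11, 14, 15, 19, 20, 21, 22, 26, 28]
term2 docs: [2, 3, 8, 9, 15, 17, 24, 27]
Union: [2, 3, 8, 9, 11, 14, 15, 17, 19, 20, 21, 22, 24, 26, 27, 28]
|union| = 16

16


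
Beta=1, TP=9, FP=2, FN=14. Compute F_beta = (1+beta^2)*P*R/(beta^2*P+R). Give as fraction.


P = TP/(TP+FP) = 9/11 = 9/11
R = TP/(TP+FN) = 9/23 = 9/23
beta^2 = 1^2 = 1
(1 + beta^2) = 2
Numerator = (1+beta^2)*P*R = 162/253
Denominator = beta^2*P + R = 9/11 + 9/23 = 306/253
F_beta = 9/17

9/17


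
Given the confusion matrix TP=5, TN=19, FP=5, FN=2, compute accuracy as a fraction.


Accuracy = (TP + TN) / (TP + TN + FP + FN)
TP + TN = 5 + 19 = 24
Total = 5 + 19 + 5 + 2 = 31
Accuracy = 24 / 31 = 24/31

24/31


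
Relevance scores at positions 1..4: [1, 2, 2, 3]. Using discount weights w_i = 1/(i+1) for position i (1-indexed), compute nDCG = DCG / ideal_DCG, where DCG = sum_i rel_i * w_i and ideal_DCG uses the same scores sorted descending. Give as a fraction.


Position discount weights w_i = 1/(i+1) for i=1..4:
Weights = [1/2, 1/3, 1/4, 1/5]
Actual relevance: [1, 2, 2, 3]
DCG = 1/2 + 2/3 + 2/4 + 3/5 = 34/15
Ideal relevance (sorted desc): [3, 2, 2, 1]
Ideal DCG = 3/2 + 2/3 + 2/4 + 1/5 = 43/15
nDCG = DCG / ideal_DCG = 34/15 / 43/15 = 34/43

34/43


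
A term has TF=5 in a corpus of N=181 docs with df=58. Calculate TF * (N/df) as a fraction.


TF * (N/df)
= 5 * (181/58)
= 5 * 181/58
= 905/58

905/58


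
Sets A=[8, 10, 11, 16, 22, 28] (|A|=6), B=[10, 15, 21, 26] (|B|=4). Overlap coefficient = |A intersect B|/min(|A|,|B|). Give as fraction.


A intersect B = [10]
|A intersect B| = 1
min(|A|, |B|) = min(6, 4) = 4
Overlap = 1 / 4 = 1/4

1/4


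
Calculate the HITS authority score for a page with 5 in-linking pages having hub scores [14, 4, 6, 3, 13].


Authority = sum of hub scores of in-linkers
In-link 1: hub score = 14
In-link 2: hub score = 4
In-link 3: hub score = 6
In-link 4: hub score = 3
In-link 5: hub score = 13
Authority = 14 + 4 + 6 + 3 + 13 = 40

40


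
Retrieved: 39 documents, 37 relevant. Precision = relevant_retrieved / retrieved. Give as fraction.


Precision = relevant_retrieved / total_retrieved
= 37 / 39
= 37 / (37 + 2)
= 37/39

37/39


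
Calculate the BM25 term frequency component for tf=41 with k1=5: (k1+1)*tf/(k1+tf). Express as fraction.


BM25 TF component = (k1+1)*tf / (k1+tf)
k1 = 5, tf = 41
Numerator = (5+1)*41 = 246
Denominator = 5 + 41 = 46
= 246/46 = 123/23

123/23


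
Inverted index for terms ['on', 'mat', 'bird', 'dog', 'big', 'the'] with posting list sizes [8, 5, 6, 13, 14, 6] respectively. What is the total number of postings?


Summing posting list sizes:
'on': 8 postings
'mat': 5 postings
'bird': 6 postings
'dog': 13 postings
'big': 14 postings
'the': 6 postings
Total = 8 + 5 + 6 + 13 + 14 + 6 = 52

52


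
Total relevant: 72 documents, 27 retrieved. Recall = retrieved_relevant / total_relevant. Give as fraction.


Recall = retrieved_relevant / total_relevant
= 27 / 72
= 27 / (27 + 45)
= 3/8

3/8


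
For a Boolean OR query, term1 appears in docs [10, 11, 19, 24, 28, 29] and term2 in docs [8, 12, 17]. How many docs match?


Boolean OR: find union of posting lists
term1 docs: [10, 11, 19, 24, 28, 29]
term2 docs: [8, 12, 17]
Union: [8, 10, 11, 12, 17, 19, 24, 28, 29]
|union| = 9

9


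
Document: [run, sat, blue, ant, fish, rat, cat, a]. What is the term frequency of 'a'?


Document has 8 words
Scanning for 'a':
Found at positions: [7]
Count = 1

1


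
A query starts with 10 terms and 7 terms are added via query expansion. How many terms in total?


Original terms: 10
Expansion terms: 7
Total = 10 + 7 = 17

17


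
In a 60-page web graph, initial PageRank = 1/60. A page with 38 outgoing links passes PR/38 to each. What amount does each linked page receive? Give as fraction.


Initial PR = 1/60 = 1/60
Outlinks = 38
Contribution per link = PR / outlinks
= 1/60 / 38
= 1/2280

1/2280


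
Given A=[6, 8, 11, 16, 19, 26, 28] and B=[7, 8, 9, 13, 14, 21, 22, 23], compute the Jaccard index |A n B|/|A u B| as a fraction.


A intersect B = [8]
|A intersect B| = 1
A union B = [6, 7, 8, 9, 11, 13, 14, 16, 19, 21, 22, 23, 26, 28]
|A union B| = 14
Jaccard = 1/14 = 1/14

1/14


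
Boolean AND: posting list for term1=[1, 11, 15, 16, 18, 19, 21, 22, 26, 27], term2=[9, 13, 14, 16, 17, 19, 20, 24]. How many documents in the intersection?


Boolean AND: find intersection of posting lists
term1 docs: [1, 11, 15, 16, 18, 19, 21, 22, 26, 27]
term2 docs: [9, 13, 14, 16, 17, 19, 20, 24]
Intersection: [16, 19]
|intersection| = 2

2


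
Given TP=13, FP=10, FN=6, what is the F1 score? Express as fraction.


F1 = 2 * P * R / (P + R)
P = TP/(TP+FP) = 13/23 = 13/23
R = TP/(TP+FN) = 13/19 = 13/19
2 * P * R = 2 * 13/23 * 13/19 = 338/437
P + R = 13/23 + 13/19 = 546/437
F1 = 338/437 / 546/437 = 13/21

13/21


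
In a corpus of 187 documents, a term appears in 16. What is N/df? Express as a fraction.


IDF ratio = N / df
= 187 / 16
= 187/16

187/16


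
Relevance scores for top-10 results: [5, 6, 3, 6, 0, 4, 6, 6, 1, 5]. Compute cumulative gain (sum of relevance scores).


Cumulative Gain = sum of relevance scores
Position 1: rel=5, running sum=5
Position 2: rel=6, running sum=11
Position 3: rel=3, running sum=14
Position 4: rel=6, running sum=20
Position 5: rel=0, running sum=20
Position 6: rel=4, running sum=24
Position 7: rel=6, running sum=30
Position 8: rel=6, running sum=36
Position 9: rel=1, running sum=37
Position 10: rel=5, running sum=42
CG = 42

42


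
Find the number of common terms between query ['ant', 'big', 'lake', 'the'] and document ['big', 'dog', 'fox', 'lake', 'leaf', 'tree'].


Query terms: ['ant', 'big', 'lake', 'the']
Document terms: ['big', 'dog', 'fox', 'lake', 'leaf', 'tree']
Common terms: ['big', 'lake']
Overlap count = 2

2


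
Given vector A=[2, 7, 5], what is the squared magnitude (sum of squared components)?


|A|^2 = sum of squared components
A[0]^2 = 2^2 = 4
A[1]^2 = 7^2 = 49
A[2]^2 = 5^2 = 25
Sum = 4 + 49 + 25 = 78

78


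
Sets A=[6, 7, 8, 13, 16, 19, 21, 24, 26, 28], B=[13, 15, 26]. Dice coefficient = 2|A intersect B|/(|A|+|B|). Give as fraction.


A intersect B = [13, 26]
|A intersect B| = 2
|A| = 10, |B| = 3
Dice = 2*2 / (10+3)
= 4 / 13 = 4/13

4/13


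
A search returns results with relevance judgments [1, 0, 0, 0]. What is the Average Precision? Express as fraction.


Computing P@k for each relevant position:
Position 1: relevant, P@1 = 1/1 = 1
Position 2: not relevant
Position 3: not relevant
Position 4: not relevant
Sum of P@k = 1 = 1
AP = 1 / 1 = 1

1
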